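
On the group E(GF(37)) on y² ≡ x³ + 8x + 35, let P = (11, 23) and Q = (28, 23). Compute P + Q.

(11, 23) + (28, 23). λ = (23 - 23)/(28 - 11) ≡ 0/17 mod 37. 17⁻¹ ≡ 24 (mod 37), so λ ≡ 0.
  x = λ² - 11 - 28 = 0 - 39 ≡ 35; y = λ·(11 - 35) - 23 ≡ 14. → (35, 14)

(35, 14)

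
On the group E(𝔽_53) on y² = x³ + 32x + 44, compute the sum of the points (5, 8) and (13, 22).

(5, 8) + (13, 22). λ = (22 - 8)/(13 - 5) ≡ 14/8 mod 53. 8⁻¹ ≡ 20 (mod 53) since 8·20 = 160 ≡ 1, so λ ≡ 15.
  x = λ² - 5 - 13 = 225 - 18 ≡ 48; y = λ·(5 - 48) - 8 ≡ 36. → (48, 36)

(48, 36)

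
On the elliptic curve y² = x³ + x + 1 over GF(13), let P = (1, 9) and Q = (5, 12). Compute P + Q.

(1, 9) + (5, 12). λ = (12 - 9)/(5 - 1) ≡ 3/4 mod 13. 4⁻¹ ≡ 10 (mod 13) since 4·10 = 40 ≡ 1, so λ ≡ 4.
  x = λ² - 1 - 5 = 16 - 6 ≡ 10; y = λ·(1 - 10) - 9 ≡ 7. → (10, 7)

(10, 7)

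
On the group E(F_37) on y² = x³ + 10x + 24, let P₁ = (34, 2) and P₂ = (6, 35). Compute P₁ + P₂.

(34, 2) + (6, 35). λ = (35 - 2)/(6 - 34) ≡ 33/9 mod 37. 9⁻¹ ≡ 33 (mod 37), so λ ≡ 16.
  x = λ² - 34 - 6 = 256 - 40 ≡ 31; y = λ·(34 - 31) - 2 ≡ 9. → (31, 9)

(31, 9)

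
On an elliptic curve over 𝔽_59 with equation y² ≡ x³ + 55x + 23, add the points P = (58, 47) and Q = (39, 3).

(58, 47) + (39, 3). λ = (3 - 47)/(39 - 58) ≡ 15/40 mod 59. 40⁻¹ ≡ 31 (mod 59), so λ ≡ 52.
  x = λ² - 58 - 39 = 2704 - 97 ≡ 11; y = λ·(58 - 11) - 47 ≡ 37. → (11, 37)

(11, 37)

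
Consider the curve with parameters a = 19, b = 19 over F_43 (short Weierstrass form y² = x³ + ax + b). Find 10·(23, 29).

Write P = (23, 29).
Double-and-add on 10 = (1010)₂. Start with P = (23, 29) for the leading 1-bit.
double: tangent at (23, 29): λ = (3·23² + 19)/(2·29) ≡ 15/15. 15⁻¹ ≡ 23 (mod 43) since 15·23 = 345 ≡ 1, so λ ≡ 15·23 ≡ 1.
  x = λ² - 23 - 23 = 1 - 46 ≡ 41; y = λ·(23 - 41) - 29 ≡ 39. → (41, 39)
double: tangent at (41, 39): λ = (3·41² + 19)/(2·39) ≡ 31/35. 35⁻¹ ≡ 16 (mod 43), so λ ≡ 31·16 ≡ 23.
  x = λ² - 41 - 41 = 529 - 82 ≡ 17; y = λ·(41 - 17) - 39 ≡ 40. → (17, 40)
add P: (17, 40) + (23, 29). λ = (29 - 40)/(23 - 17) ≡ 32/6 mod 43. 6⁻¹ ≡ 36 (mod 43) since 6·36 = 216 ≡ 1, so λ ≡ 34.
  x = λ² - 17 - 23 = 1156 - 40 ≡ 41; y = λ·(17 - 41) - 40 ≡ 4. → (41, 4)
double: tangent at (41, 4): λ = (3·41² + 19)/(2·4) ≡ 31/8. 8⁻¹ ≡ 27 (mod 43), so λ ≡ 31·27 ≡ 20.
  x = λ² - 41 - 41 = 400 - 82 ≡ 17; y = λ·(41 - 17) - 4 ≡ 3. → (17, 3)

(17, 3)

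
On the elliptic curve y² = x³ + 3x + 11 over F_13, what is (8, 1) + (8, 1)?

tangent at (8, 1): λ = (3·8² + 3)/(2·1) ≡ 0/2. 2⁻¹ ≡ 7 (mod 13), so λ ≡ 0·7 ≡ 0.
  x = λ² - 8 - 8 = 0 - 16 ≡ 10; y = λ·(8 - 10) - 1 ≡ 12. → (10, 12)

(10, 12)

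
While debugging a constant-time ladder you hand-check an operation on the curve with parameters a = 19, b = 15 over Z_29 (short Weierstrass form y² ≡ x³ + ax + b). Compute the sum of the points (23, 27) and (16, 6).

(28, 16)

(23, 27) + (16, 6). λ = (6 - 27)/(16 - 23) ≡ 8/22 mod 29. 22⁻¹ ≡ 4 (mod 29), so λ ≡ 3.
  x = λ² - 23 - 16 = 9 - 39 ≡ 28; y = λ·(23 - 28) - 27 ≡ 16. → (28, 16)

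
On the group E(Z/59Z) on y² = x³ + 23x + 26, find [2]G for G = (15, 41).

(38, 28)

tangent at (15, 41): λ = (3·15² + 23)/(2·41) ≡ 49/23. 23⁻¹ ≡ 18 (mod 59), so λ ≡ 49·18 ≡ 56.
  x = λ² - 15 - 15 = 3136 - 30 ≡ 38; y = λ·(15 - 38) - 41 ≡ 28. → (38, 28)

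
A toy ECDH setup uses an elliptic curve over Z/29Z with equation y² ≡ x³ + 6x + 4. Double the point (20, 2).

(27, 19)

tangent at (20, 2): λ = (3·20² + 6)/(2·2) ≡ 17/4. 4⁻¹ ≡ 22 (mod 29) since 4·22 = 88 ≡ 1, so λ ≡ 17·22 ≡ 26.
  x = λ² - 20 - 20 = 676 - 40 ≡ 27; y = λ·(20 - 27) - 2 ≡ 19. → (27, 19)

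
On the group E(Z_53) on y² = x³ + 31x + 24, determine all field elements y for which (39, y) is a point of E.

x³ + 31x + 24 = 60552 ≡ 26 (mod 53).
26 is a non-residue mod 53; no y exists.

none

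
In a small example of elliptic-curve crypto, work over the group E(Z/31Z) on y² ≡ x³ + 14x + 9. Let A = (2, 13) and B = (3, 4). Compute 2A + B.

First 2A:
Repeated addition: build up to 2A.
2A: tangent at (2, 13): λ = (3·2² + 14)/(2·13) ≡ 26/26. 26⁻¹ ≡ 6 (mod 31), so λ ≡ 26·6 ≡ 1.
  x = λ² - 2 - 2 = 1 - 4 ≡ 28; y = λ·(2 - 28) - 13 ≡ 23. → (28, 23)
2A = (28, 23).
Finally 2A + B:
(28, 23) + (3, 4). λ = (4 - 23)/(3 - 28) ≡ 12/6 mod 31. 6⁻¹ ≡ 26 (mod 31), so λ ≡ 2.
  x = λ² - 28 - 3 = 4 - 31 ≡ 4; y = λ·(28 - 4) - 23 ≡ 25. → (4, 25)

(4, 25)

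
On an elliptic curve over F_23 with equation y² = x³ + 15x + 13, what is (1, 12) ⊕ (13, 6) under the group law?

(1, 12) + (13, 6). λ = (6 - 12)/(13 - 1) ≡ 17/12 mod 23. 12⁻¹ ≡ 2 (mod 23) since 12·2 = 24 ≡ 1, so λ ≡ 11.
  x = λ² - 1 - 13 = 121 - 14 ≡ 15; y = λ·(1 - 15) - 12 ≡ 18. → (15, 18)

(15, 18)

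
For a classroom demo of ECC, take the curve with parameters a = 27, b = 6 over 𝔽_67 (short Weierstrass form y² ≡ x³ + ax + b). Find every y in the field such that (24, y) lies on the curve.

x³ + 27x + 6 = 14478 ≡ 6 (mod 67).
Square roots of 6 mod 67: 26 and 41 (since 26² = 676 ≡ 6).

26, 41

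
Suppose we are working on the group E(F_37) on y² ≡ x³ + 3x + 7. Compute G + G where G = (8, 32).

tangent at (8, 32): λ = (3·8² + 3)/(2·32) ≡ 10/27. 27⁻¹ ≡ 11 (mod 37), so λ ≡ 10·11 ≡ 36.
  x = λ² - 8 - 8 = 1296 - 16 ≡ 22; y = λ·(8 - 22) - 32 ≡ 19. → (22, 19)

(22, 19)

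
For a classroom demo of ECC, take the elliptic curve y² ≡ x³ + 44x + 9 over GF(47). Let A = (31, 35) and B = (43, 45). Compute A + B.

(22, 43)

(31, 35) + (43, 45). λ = (45 - 35)/(43 - 31) ≡ 10/12 mod 47. 12⁻¹ ≡ 4 (mod 47) since 12·4 = 48 ≡ 1, so λ ≡ 40.
  x = λ² - 31 - 43 = 1600 - 74 ≡ 22; y = λ·(31 - 22) - 35 ≡ 43. → (22, 43)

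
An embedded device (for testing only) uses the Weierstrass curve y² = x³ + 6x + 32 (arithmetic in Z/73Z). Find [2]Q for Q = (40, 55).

tangent at (40, 55): λ = (3·40² + 6)/(2·55) ≡ 61/37. 37⁻¹ ≡ 2 (mod 73) since 37·2 = 74 ≡ 1, so λ ≡ 61·2 ≡ 49.
  x = λ² - 40 - 40 = 2401 - 80 ≡ 58; y = λ·(40 - 58) - 55 ≡ 12. → (58, 12)

(58, 12)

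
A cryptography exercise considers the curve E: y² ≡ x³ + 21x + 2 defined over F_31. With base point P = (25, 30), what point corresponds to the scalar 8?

(26, 19)

Double-and-add on 8 = (1000)₂. Start with P = (25, 30) for the leading 1-bit.
double: tangent at (25, 30): λ = (3·25² + 21)/(2·30) ≡ 5/29. 29⁻¹ ≡ 15 (mod 31), so λ ≡ 5·15 ≡ 13.
  x = λ² - 25 - 25 = 169 - 50 ≡ 26; y = λ·(25 - 26) - 30 ≡ 19. → (26, 19)
double: tangent at (26, 19): λ = (3·26² + 21)/(2·19) ≡ 3/7. 7⁻¹ ≡ 9 (mod 31), so λ ≡ 3·9 ≡ 27.
  x = λ² - 26 - 26 = 729 - 52 ≡ 26; y = λ·(26 - 26) - 19 ≡ 12. → (26, 12)
double: tangent at (26, 12): λ = (3·26² + 21)/(2·12) ≡ 3/24. 24⁻¹ ≡ 22 (mod 31) since 24·22 = 528 ≡ 1, so λ ≡ 3·22 ≡ 4.
  x = λ² - 26 - 26 = 16 - 52 ≡ 26; y = λ·(26 - 26) - 12 ≡ 19. → (26, 19)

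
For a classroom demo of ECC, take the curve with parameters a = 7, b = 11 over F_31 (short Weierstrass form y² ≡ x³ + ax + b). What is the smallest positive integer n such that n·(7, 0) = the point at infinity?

2P: (7, 0) + (7, 0): same x and y₁ ≡ -y₂, so the sum is the point at infinity.
2P = the point at infinity, so the order is 2.

2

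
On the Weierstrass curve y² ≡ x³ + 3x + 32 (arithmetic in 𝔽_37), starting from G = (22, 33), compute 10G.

Double-and-add on 10 = (1010)₂. Start with G = (22, 33) for the leading 1-bit.
double: tangent at (22, 33): λ = (3·22² + 3)/(2·33) ≡ 12/29. 29⁻¹ ≡ 23 (mod 37), so λ ≡ 12·23 ≡ 17.
  x = λ² - 22 - 22 = 289 - 44 ≡ 23; y = λ·(22 - 23) - 33 ≡ 24. → (23, 24)
double: tangent at (23, 24): λ = (3·23² + 3)/(2·24) ≡ 36/11. 11⁻¹ ≡ 27 (mod 37), so λ ≡ 36·27 ≡ 10.
  x = λ² - 23 - 23 = 100 - 46 ≡ 17; y = λ·(23 - 17) - 24 ≡ 36. → (17, 36)
add G: (17, 36) + (22, 33). λ = (33 - 36)/(22 - 17) ≡ 34/5 mod 37. 5⁻¹ ≡ 15 (mod 37) since 5·15 = 75 ≡ 1, so λ ≡ 29.
  x = λ² - 17 - 22 = 841 - 39 ≡ 25; y = λ·(17 - 25) - 36 ≡ 28. → (25, 28)
double: tangent at (25, 28): λ = (3·25² + 3)/(2·28) ≡ 28/19. 19⁻¹ ≡ 2 (mod 37) since 19·2 = 38 ≡ 1, so λ ≡ 28·2 ≡ 19.
  x = λ² - 25 - 25 = 361 - 50 ≡ 15; y = λ·(25 - 15) - 28 ≡ 14. → (15, 14)

(15, 14)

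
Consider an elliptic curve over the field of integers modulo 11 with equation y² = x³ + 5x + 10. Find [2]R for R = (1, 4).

tangent at (1, 4): λ = (3·1² + 5)/(2·4) ≡ 8/8. 8⁻¹ ≡ 7 (mod 11), so λ ≡ 8·7 ≡ 1.
  x = λ² - 1 - 1 = 1 - 2 ≡ 10; y = λ·(1 - 10) - 4 ≡ 9. → (10, 9)

(10, 9)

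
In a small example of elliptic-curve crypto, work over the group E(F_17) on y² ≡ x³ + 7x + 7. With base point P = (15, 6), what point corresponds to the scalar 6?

Repeated addition: build up to 6P.
2P: tangent at (15, 6): λ = (3·15² + 7)/(2·6) ≡ 2/12. 12⁻¹ ≡ 10 (mod 17), so λ ≡ 2·10 ≡ 3.
  x = λ² - 15 - 15 = 9 - 30 ≡ 13; y = λ·(15 - 13) - 6 ≡ 0. → (13, 0)
3P: (13, 0) + (15, 6). λ = (6 - 0)/(15 - 13) ≡ 6/2 mod 17. 2⁻¹ ≡ 9 (mod 17), so λ ≡ 3.
  x = λ² - 13 - 15 = 9 - 28 ≡ 15; y = λ·(13 - 15) - 0 ≡ 11. → (15, 11)
4P: (15, 11) + (15, 6): same x and y₁ ≡ -y₂, so the sum is ∞.
5P: ∞ + (15, 6) = (15, 6) (identity).
6P: tangent at (15, 6): λ = (3·15² + 7)/(2·6) ≡ 2/12. 12⁻¹ ≡ 10 (mod 17), so λ ≡ 2·10 ≡ 3.
  x = λ² - 15 - 15 = 9 - 30 ≡ 13; y = λ·(15 - 13) - 6 ≡ 0. → (13, 0)

(13, 0)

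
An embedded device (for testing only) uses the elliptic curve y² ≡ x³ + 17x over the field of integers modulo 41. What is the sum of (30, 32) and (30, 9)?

O

The two points share x = 30 and their y-coordinates satisfy 32 + 9 ≡ 0 (mod 41), so they are inverses. Their sum is 𝒪.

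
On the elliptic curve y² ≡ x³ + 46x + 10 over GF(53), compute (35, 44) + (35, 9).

O

The two points share x = 35 and their y-coordinates satisfy 44 + 9 ≡ 0 (mod 53), so they are inverses. Their sum is the point at infinity.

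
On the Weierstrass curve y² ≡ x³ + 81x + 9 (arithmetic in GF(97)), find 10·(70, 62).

(17, 73)

Write P = (70, 62).
Repeated addition: build up to 10P.
2P: tangent at (70, 62): λ = (3·70² + 81)/(2·62) ≡ 37/27. 27⁻¹ ≡ 18 (mod 97) since 27·18 = 486 ≡ 1, so λ ≡ 37·18 ≡ 84.
  x = λ² - 70 - 70 = 7056 - 140 ≡ 29; y = λ·(70 - 29) - 62 ≡ 84. → (29, 84)
3P: (29, 84) + (70, 62). λ = (62 - 84)/(70 - 29) ≡ 75/41 mod 97. 41⁻¹ ≡ 71 (mod 97) since 41·71 = 2911 ≡ 1, so λ ≡ 87.
  x = λ² - 29 - 70 = 7569 - 99 ≡ 1; y = λ·(29 - 1) - 84 ≡ 24. → (1, 24)
4P: (1, 24) + (70, 62). λ = (62 - 24)/(70 - 1) ≡ 38/69 mod 97. 69⁻¹ ≡ 45 (mod 97), so λ ≡ 61.
  x = λ² - 1 - 70 = 3721 - 71 ≡ 61; y = λ·(1 - 61) - 24 ≡ 2. → (61, 2)
5P: (61, 2) + (70, 62). λ = (62 - 2)/(70 - 61) ≡ 60/9 mod 97. 9⁻¹ ≡ 54 (mod 97), so λ ≡ 39.
  x = λ² - 61 - 70 = 1521 - 131 ≡ 32; y = λ·(61 - 32) - 2 ≡ 62. → (32, 62)
6P: (32, 62) + (70, 62). λ = (62 - 62)/(70 - 32) ≡ 0/38 mod 97. 38⁻¹ ≡ 23 (mod 97) since 38·23 = 874 ≡ 1, so λ ≡ 0.
  x = λ² - 32 - 70 = 0 - 102 ≡ 92; y = λ·(32 - 92) - 62 ≡ 35. → (92, 35)
7P: (92, 35) + (70, 62). λ = (62 - 35)/(70 - 92) ≡ 27/75 mod 97. 75⁻¹ ≡ 22 (mod 97) since 75·22 = 1650 ≡ 1, so λ ≡ 12.
  x = λ² - 92 - 70 = 144 - 162 ≡ 79; y = λ·(92 - 79) - 35 ≡ 24. → (79, 24)
8P: (79, 24) + (70, 62). λ = (62 - 24)/(70 - 79) ≡ 38/88 mod 97. 88⁻¹ ≡ 43 (mod 97), so λ ≡ 82.
  x = λ² - 79 - 70 = 6724 - 149 ≡ 76; y = λ·(79 - 76) - 24 ≡ 28. → (76, 28)
9P: (76, 28) + (70, 62). λ = (62 - 28)/(70 - 76) ≡ 34/91 mod 97. 91⁻¹ ≡ 16 (mod 97) since 91·16 = 1456 ≡ 1, so λ ≡ 59.
  x = λ² - 76 - 70 = 3481 - 146 ≡ 37; y = λ·(76 - 37) - 28 ≡ 42. → (37, 42)
10P: (37, 42) + (70, 62). λ = (62 - 42)/(70 - 37) ≡ 20/33 mod 97. 33⁻¹ ≡ 50 (mod 97), so λ ≡ 30.
  x = λ² - 37 - 70 = 900 - 107 ≡ 17; y = λ·(37 - 17) - 42 ≡ 73. → (17, 73)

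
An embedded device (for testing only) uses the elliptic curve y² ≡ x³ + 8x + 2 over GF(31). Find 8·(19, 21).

(0, 8)

Write P = (19, 21).
Double-and-add on 8 = (1000)₂. Start with P = (19, 21) for the leading 1-bit.
double: tangent at (19, 21): λ = (3·19² + 8)/(2·21) ≡ 6/11. 11⁻¹ ≡ 17 (mod 31), so λ ≡ 6·17 ≡ 9.
  x = λ² - 19 - 19 = 81 - 38 ≡ 12; y = λ·(19 - 12) - 21 ≡ 11. → (12, 11)
double: tangent at (12, 11): λ = (3·12² + 8)/(2·11) ≡ 6/22. 22⁻¹ ≡ 24 (mod 31), so λ ≡ 6·24 ≡ 20.
  x = λ² - 12 - 12 = 400 - 24 ≡ 4; y = λ·(12 - 4) - 11 ≡ 25. → (4, 25)
double: tangent at (4, 25): λ = (3·4² + 8)/(2·25) ≡ 25/19. 19⁻¹ ≡ 18 (mod 31), so λ ≡ 25·18 ≡ 16.
  x = λ² - 4 - 4 = 256 - 8 ≡ 0; y = λ·(4 - 0) - 25 ≡ 8. → (0, 8)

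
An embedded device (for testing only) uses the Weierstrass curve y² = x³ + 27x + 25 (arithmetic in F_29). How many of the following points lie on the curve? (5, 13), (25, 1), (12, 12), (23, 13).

2

(5, 13): 13² ≡ 24, rhs ≡ 24 → on.
(25, 1): 1² ≡ 1, rhs ≡ 27 → off.
(12, 12): 12² ≡ 28, rhs ≡ 18 → off.
(23, 13): 13² ≡ 24, rhs ≡ 24 → on.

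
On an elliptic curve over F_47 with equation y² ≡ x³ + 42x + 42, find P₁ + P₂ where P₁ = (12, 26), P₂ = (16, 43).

(12, 26) + (16, 43). λ = (43 - 26)/(16 - 12) ≡ 17/4 mod 47. 4⁻¹ ≡ 12 (mod 47) since 4·12 = 48 ≡ 1, so λ ≡ 16.
  x = λ² - 12 - 16 = 256 - 28 ≡ 40; y = λ·(12 - 40) - 26 ≡ 43. → (40, 43)

(40, 43)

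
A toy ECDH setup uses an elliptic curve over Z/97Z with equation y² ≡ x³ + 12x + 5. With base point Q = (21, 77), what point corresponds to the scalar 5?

Double-and-add on 5 = (101)₂. Start with Q = (21, 77) for the leading 1-bit.
double: tangent at (21, 77): λ = (3·21² + 12)/(2·77) ≡ 74/57. 57⁻¹ ≡ 80 (mod 97), so λ ≡ 74·80 ≡ 3.
  x = λ² - 21 - 21 = 9 - 42 ≡ 64; y = λ·(21 - 64) - 77 ≡ 85. → (64, 85)
double: tangent at (64, 85): λ = (3·64² + 12)/(2·85) ≡ 78/73. 73⁻¹ ≡ 4 (mod 97) since 73·4 = 292 ≡ 1, so λ ≡ 78·4 ≡ 21.
  x = λ² - 64 - 64 = 441 - 128 ≡ 22; y = λ·(64 - 22) - 85 ≡ 21. → (22, 21)
add Q: (22, 21) + (21, 77). λ = (77 - 21)/(21 - 22) ≡ 56/96 mod 97. 96⁻¹ ≡ 96 (mod 97) since 96·96 = 9216 ≡ 1, so λ ≡ 41.
  x = λ² - 22 - 21 = 1681 - 43 ≡ 86; y = λ·(22 - 86) - 21 ≡ 71. → (86, 71)

(86, 71)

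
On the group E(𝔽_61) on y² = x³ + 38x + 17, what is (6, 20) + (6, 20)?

(3, 55)

tangent at (6, 20): λ = (3·6² + 38)/(2·20) ≡ 24/40. 40⁻¹ ≡ 29 (mod 61) since 40·29 = 1160 ≡ 1, so λ ≡ 24·29 ≡ 25.
  x = λ² - 6 - 6 = 625 - 12 ≡ 3; y = λ·(6 - 3) - 20 ≡ 55. → (3, 55)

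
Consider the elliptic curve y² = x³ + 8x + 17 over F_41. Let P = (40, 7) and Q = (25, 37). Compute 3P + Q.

(36, 4)

First 3P:
Repeated addition: build up to 3P.
2P: tangent at (40, 7): λ = (3·40² + 8)/(2·7) ≡ 11/14. 14⁻¹ ≡ 3 (mod 41) since 14·3 = 42 ≡ 1, so λ ≡ 11·3 ≡ 33.
  x = λ² - 40 - 40 = 1089 - 80 ≡ 25; y = λ·(40 - 25) - 7 ≡ 37. → (25, 37)
3P: (25, 37) + (40, 7). λ = (7 - 37)/(40 - 25) ≡ 11/15 mod 41. 15⁻¹ ≡ 11 (mod 41), so λ ≡ 39.
  x = λ² - 25 - 40 = 1521 - 65 ≡ 21; y = λ·(25 - 21) - 37 ≡ 37. → (21, 37)
3P = (21, 37).
Finally 3P + Q:
(21, 37) + (25, 37). λ = (37 - 37)/(25 - 21) ≡ 0/4 mod 41. 4⁻¹ ≡ 31 (mod 41) since 4·31 = 124 ≡ 1, so λ ≡ 0.
  x = λ² - 21 - 25 = 0 - 46 ≡ 36; y = λ·(21 - 36) - 37 ≡ 4. → (36, 4)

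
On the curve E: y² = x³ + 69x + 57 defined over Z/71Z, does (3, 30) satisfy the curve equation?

no

y² = 30² ≡ 48; x³ + 69x + 57 = 291 ≡ 7 (mod 71). 48 ≠ 7.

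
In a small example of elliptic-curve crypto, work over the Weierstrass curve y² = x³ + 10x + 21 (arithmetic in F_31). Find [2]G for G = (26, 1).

(26, 30)

tangent at (26, 1): λ = (3·26² + 10)/(2·1) ≡ 23/2. 2⁻¹ ≡ 16 (mod 31), so λ ≡ 23·16 ≡ 27.
  x = λ² - 26 - 26 = 729 - 52 ≡ 26; y = λ·(26 - 26) - 1 ≡ 30. → (26, 30)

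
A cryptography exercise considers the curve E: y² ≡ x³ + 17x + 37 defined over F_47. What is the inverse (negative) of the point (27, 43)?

(27, 4)

-(27, 43) = (27, -43 mod 47) = (27, 4).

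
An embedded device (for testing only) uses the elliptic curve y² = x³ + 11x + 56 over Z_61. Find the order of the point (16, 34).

4

2P: tangent at (16, 34): λ = (3·16² + 11)/(2·34) ≡ 47/7. 7⁻¹ ≡ 35 (mod 61) since 7·35 = 245 ≡ 1, so λ ≡ 47·35 ≡ 59.
  x = λ² - 16 - 16 = 3481 - 32 ≡ 33; y = λ·(16 - 33) - 34 ≡ 0. → (33, 0)
3P: (33, 0) + (16, 34). λ = (34 - 0)/(16 - 33) ≡ 34/44 mod 61. 44⁻¹ ≡ 43 (mod 61) since 44·43 = 1892 ≡ 1, so λ ≡ 59.
  x = λ² - 33 - 16 = 3481 - 49 ≡ 16; y = λ·(33 - 16) - 0 ≡ 27. → (16, 27)
4P: (16, 27) + (16, 34): same x and y₁ ≡ -y₂, so the sum is the point at infinity.
4P = the point at infinity, so the order is 4.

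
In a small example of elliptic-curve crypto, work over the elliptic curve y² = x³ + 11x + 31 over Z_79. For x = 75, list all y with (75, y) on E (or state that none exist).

x³ + 11x + 31 = 422731 ≡ 2 (mod 79).
Square roots of 2 mod 79: 9 and 70 (since 9² = 81 ≡ 2).

9, 70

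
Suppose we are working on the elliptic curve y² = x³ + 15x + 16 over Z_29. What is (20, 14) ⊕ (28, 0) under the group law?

(4, 16)

(20, 14) + (28, 0). λ = (0 - 14)/(28 - 20) ≡ 15/8 mod 29. 8⁻¹ ≡ 11 (mod 29), so λ ≡ 20.
  x = λ² - 20 - 28 = 400 - 48 ≡ 4; y = λ·(20 - 4) - 14 ≡ 16. → (4, 16)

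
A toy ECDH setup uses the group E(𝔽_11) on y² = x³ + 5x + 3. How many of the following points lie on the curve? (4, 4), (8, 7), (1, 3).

(4, 4): 4² ≡ 5, rhs ≡ 10 → off.
(8, 7): 7² ≡ 5, rhs ≡ 5 → on.
(1, 3): 3² ≡ 9, rhs ≡ 9 → on.

2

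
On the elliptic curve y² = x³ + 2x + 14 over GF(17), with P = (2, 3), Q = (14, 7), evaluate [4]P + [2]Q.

(2, 3)

First 4P:
Repeated addition: build up to 4P.
2P: tangent at (2, 3): λ = (3·2² + 2)/(2·3) ≡ 14/6. 6⁻¹ ≡ 3 (mod 17), so λ ≡ 14·3 ≡ 8.
  x = λ² - 2 - 2 = 64 - 4 ≡ 9; y = λ·(2 - 9) - 3 ≡ 9. → (9, 9)
3P: (9, 9) + (2, 3). λ = (3 - 9)/(2 - 9) ≡ 11/10 mod 17. 10⁻¹ ≡ 12 (mod 17), so λ ≡ 13.
  x = λ² - 9 - 2 = 169 - 11 ≡ 5; y = λ·(9 - 5) - 9 ≡ 9. → (5, 9)
4P: (5, 9) + (2, 3). λ = (3 - 9)/(2 - 5) ≡ 11/14 mod 17. 14⁻¹ ≡ 11 (mod 17), so λ ≡ 2.
  x = λ² - 5 - 2 = 4 - 7 ≡ 14; y = λ·(5 - 14) - 9 ≡ 7. → (14, 7)
4P = (14, 7).
Next 2Q:
Repeated addition: build up to 2Q.
2Q: tangent at (14, 7): λ = (3·14² + 2)/(2·7) ≡ 12/14. 14⁻¹ ≡ 11 (mod 17), so λ ≡ 12·11 ≡ 13.
  x = λ² - 14 - 14 = 169 - 28 ≡ 5; y = λ·(14 - 5) - 7 ≡ 8. → (5, 8)
2Q = (5, 8).
Finally 4P + 2Q:
(14, 7) + (5, 8). λ = (8 - 7)/(5 - 14) ≡ 1/8 mod 17. 8⁻¹ ≡ 15 (mod 17) since 8·15 = 120 ≡ 1, so λ ≡ 15.
  x = λ² - 14 - 5 = 225 - 19 ≡ 2; y = λ·(14 - 2) - 7 ≡ 3. → (2, 3)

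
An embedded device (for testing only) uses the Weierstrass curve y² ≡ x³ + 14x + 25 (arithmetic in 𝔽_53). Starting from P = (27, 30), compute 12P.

(33, 38)

Repeated addition: build up to 12P.
2P: tangent at (27, 30): λ = (3·27² + 14)/(2·30) ≡ 28/7. 7⁻¹ ≡ 38 (mod 53), so λ ≡ 28·38 ≡ 4.
  x = λ² - 27 - 27 = 16 - 54 ≡ 15; y = λ·(27 - 15) - 30 ≡ 18. → (15, 18)
3P: (15, 18) + (27, 30). λ = (30 - 18)/(27 - 15) ≡ 12/12 mod 53. 12⁻¹ ≡ 31 (mod 53), so λ ≡ 1.
  x = λ² - 15 - 27 = 1 - 42 ≡ 12; y = λ·(15 - 12) - 18 ≡ 38. → (12, 38)
4P: (12, 38) + (27, 30). λ = (30 - 38)/(27 - 12) ≡ 45/15 mod 53. 15⁻¹ ≡ 46 (mod 53) since 15·46 = 690 ≡ 1, so λ ≡ 3.
  x = λ² - 12 - 27 = 9 - 39 ≡ 23; y = λ·(12 - 23) - 38 ≡ 35. → (23, 35)
5P: (23, 35) + (27, 30). λ = (30 - 35)/(27 - 23) ≡ 48/4 mod 53. 4⁻¹ ≡ 40 (mod 53) since 4·40 = 160 ≡ 1, so λ ≡ 12.
  x = λ² - 23 - 27 = 144 - 50 ≡ 41; y = λ·(23 - 41) - 35 ≡ 14. → (41, 14)
6P: (41, 14) + (27, 30). λ = (30 - 14)/(27 - 41) ≡ 16/39 mod 53. 39⁻¹ ≡ 34 (mod 53) since 39·34 = 1326 ≡ 1, so λ ≡ 14.
  x = λ² - 41 - 27 = 196 - 68 ≡ 22; y = λ·(41 - 22) - 14 ≡ 40. → (22, 40)
7P: (22, 40) + (27, 30). λ = (30 - 40)/(27 - 22) ≡ 43/5 mod 53. 5⁻¹ ≡ 32 (mod 53), so λ ≡ 51.
  x = λ² - 22 - 27 = 2601 - 49 ≡ 8; y = λ·(22 - 8) - 40 ≡ 38. → (8, 38)
8P: (8, 38) + (27, 30). λ = (30 - 38)/(27 - 8) ≡ 45/19 mod 53. 19⁻¹ ≡ 14 (mod 53) since 19·14 = 266 ≡ 1, so λ ≡ 47.
  x = λ² - 8 - 27 = 2209 - 35 ≡ 1; y = λ·(8 - 1) - 38 ≡ 26. → (1, 26)
9P: (1, 26) + (27, 30). λ = (30 - 26)/(27 - 1) ≡ 4/26 mod 53. 26⁻¹ ≡ 51 (mod 53), so λ ≡ 45.
  x = λ² - 1 - 27 = 2025 - 28 ≡ 36; y = λ·(1 - 36) - 26 ≡ 42. → (36, 42)
10P: (36, 42) + (27, 30). λ = (30 - 42)/(27 - 36) ≡ 41/44 mod 53. 44⁻¹ ≡ 47 (mod 53) since 44·47 = 2068 ≡ 1, so λ ≡ 19.
  x = λ² - 36 - 27 = 361 - 63 ≡ 33; y = λ·(36 - 33) - 42 ≡ 15. → (33, 15)
11P: (33, 15) + (27, 30). λ = (30 - 15)/(27 - 33) ≡ 15/47 mod 53. 47⁻¹ ≡ 44 (mod 53) since 47·44 = 2068 ≡ 1, so λ ≡ 24.
  x = λ² - 33 - 27 = 576 - 60 ≡ 39; y = λ·(33 - 39) - 15 ≡ 0. → (39, 0)
12P: (39, 0) + (27, 30). λ = (30 - 0)/(27 - 39) ≡ 30/41 mod 53. 41⁻¹ ≡ 22 (mod 53), so λ ≡ 24.
  x = λ² - 39 - 27 = 576 - 66 ≡ 33; y = λ·(39 - 33) - 0 ≡ 38. → (33, 38)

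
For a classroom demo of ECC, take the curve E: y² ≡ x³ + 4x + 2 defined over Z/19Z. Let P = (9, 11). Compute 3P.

Repeated addition: build up to 3P.
2P: tangent at (9, 11): λ = (3·9² + 4)/(2·11) ≡ 0/3. 3⁻¹ ≡ 13 (mod 19) since 3·13 = 39 ≡ 1, so λ ≡ 0·13 ≡ 0.
  x = λ² - 9 - 9 = 0 - 18 ≡ 1; y = λ·(9 - 1) - 11 ≡ 8. → (1, 8)
3P: (1, 8) + (9, 11). λ = (11 - 8)/(9 - 1) ≡ 3/8 mod 19. 8⁻¹ ≡ 12 (mod 19) since 8·12 = 96 ≡ 1, so λ ≡ 17.
  x = λ² - 1 - 9 = 289 - 10 ≡ 13; y = λ·(1 - 13) - 8 ≡ 16. → (13, 16)

(13, 16)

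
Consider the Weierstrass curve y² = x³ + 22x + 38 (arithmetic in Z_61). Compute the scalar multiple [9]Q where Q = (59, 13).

Double-and-add on 9 = (1001)₂. Start with Q = (59, 13) for the leading 1-bit.
double: tangent at (59, 13): λ = (3·59² + 22)/(2·13) ≡ 34/26. 26⁻¹ ≡ 54 (mod 61) since 26·54 = 1404 ≡ 1, so λ ≡ 34·54 ≡ 6.
  x = λ² - 59 - 59 = 36 - 118 ≡ 40; y = λ·(59 - 40) - 13 ≡ 40. → (40, 40)
double: tangent at (40, 40): λ = (3·40² + 22)/(2·40) ≡ 3/19. 19⁻¹ ≡ 45 (mod 61), so λ ≡ 3·45 ≡ 13.
  x = λ² - 40 - 40 = 169 - 80 ≡ 28; y = λ·(40 - 28) - 40 ≡ 55. → (28, 55)
double: tangent at (28, 55): λ = (3·28² + 22)/(2·55) ≡ 56/49. 49⁻¹ ≡ 5 (mod 61), so λ ≡ 56·5 ≡ 36.
  x = λ² - 28 - 28 = 1296 - 56 ≡ 20; y = λ·(28 - 20) - 55 ≡ 50. → (20, 50)
add Q: (20, 50) + (59, 13). λ = (13 - 50)/(59 - 20) ≡ 24/39 mod 61. 39⁻¹ ≡ 36 (mod 61), so λ ≡ 10.
  x = λ² - 20 - 59 = 100 - 79 ≡ 21; y = λ·(20 - 21) - 50 ≡ 1. → (21, 1)

(21, 1)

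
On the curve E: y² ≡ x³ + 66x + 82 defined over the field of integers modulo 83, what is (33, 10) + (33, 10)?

tangent at (33, 10): λ = (3·33² + 66)/(2·10) ≡ 13/20. 20⁻¹ ≡ 54 (mod 83), so λ ≡ 13·54 ≡ 38.
  x = λ² - 33 - 33 = 1444 - 66 ≡ 50; y = λ·(33 - 50) - 10 ≡ 8. → (50, 8)

(50, 8)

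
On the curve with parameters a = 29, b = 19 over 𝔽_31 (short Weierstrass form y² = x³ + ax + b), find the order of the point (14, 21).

10

2P: tangent at (14, 21): λ = (3·14² + 29)/(2·21) ≡ 28/11. 11⁻¹ ≡ 17 (mod 31), so λ ≡ 28·17 ≡ 11.
  x = λ² - 14 - 14 = 121 - 28 ≡ 0; y = λ·(14 - 0) - 21 ≡ 9. → (0, 9)
3P: (0, 9) + (14, 21). λ = (21 - 9)/(14 - 0) ≡ 12/14 mod 31. 14⁻¹ ≡ 20 (mod 31) since 14·20 = 280 ≡ 1, so λ ≡ 23.
  x = λ² - 0 - 14 = 529 - 14 ≡ 19; y = λ·(0 - 19) - 9 ≡ 19. → (19, 19)
4P: (19, 19) + (14, 21). λ = (21 - 19)/(14 - 19) ≡ 2/26 mod 31. 26⁻¹ ≡ 6 (mod 31), so λ ≡ 12.
  x = λ² - 19 - 14 = 144 - 33 ≡ 18; y = λ·(19 - 18) - 19 ≡ 24. → (18, 24)
5P: (18, 24) + (14, 21). λ = (21 - 24)/(14 - 18) ≡ 28/27 mod 31. 27⁻¹ ≡ 23 (mod 31), so λ ≡ 24.
  x = λ² - 18 - 14 = 576 - 32 ≡ 17; y = λ·(18 - 17) - 24 ≡ 0. → (17, 0)
6P: (17, 0) + (14, 21). λ = (21 - 0)/(14 - 17) ≡ 21/28 mod 31. 28⁻¹ ≡ 10 (mod 31), so λ ≡ 24.
  x = λ² - 17 - 14 = 576 - 31 ≡ 18; y = λ·(17 - 18) - 0 ≡ 7. → (18, 7)
7P: (18, 7) + (14, 21). λ = (21 - 7)/(14 - 18) ≡ 14/27 mod 31. 27⁻¹ ≡ 23 (mod 31), so λ ≡ 12.
  x = λ² - 18 - 14 = 144 - 32 ≡ 19; y = λ·(18 - 19) - 7 ≡ 12. → (19, 12)
8P: (19, 12) + (14, 21). λ = (21 - 12)/(14 - 19) ≡ 9/26 mod 31. 26⁻¹ ≡ 6 (mod 31), so λ ≡ 23.
  x = λ² - 19 - 14 = 529 - 33 ≡ 0; y = λ·(19 - 0) - 12 ≡ 22. → (0, 22)
9P: (0, 22) + (14, 21). λ = (21 - 22)/(14 - 0) ≡ 30/14 mod 31. 14⁻¹ ≡ 20 (mod 31), so λ ≡ 11.
  x = λ² - 0 - 14 = 121 - 14 ≡ 14; y = λ·(0 - 14) - 22 ≡ 10. → (14, 10)
10P: (14, 10) + (14, 21): same x and y₁ ≡ -y₂, so the sum is O.
10P = O, so the order is 10.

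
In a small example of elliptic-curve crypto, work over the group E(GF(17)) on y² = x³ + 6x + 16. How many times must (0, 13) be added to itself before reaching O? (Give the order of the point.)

11

2P: tangent at (0, 13): λ = (3·0² + 6)/(2·13) ≡ 6/9. 9⁻¹ ≡ 2 (mod 17), so λ ≡ 6·2 ≡ 12.
  x = λ² - 0 - 0 = 144 - 0 ≡ 8; y = λ·(0 - 8) - 13 ≡ 10. → (8, 10)
3P: (8, 10) + (0, 13). λ = (13 - 10)/(0 - 8) ≡ 3/9 mod 17. 9⁻¹ ≡ 2 (mod 17) since 9·2 = 18 ≡ 1, so λ ≡ 6.
  x = λ² - 8 - 0 = 36 - 8 ≡ 11; y = λ·(8 - 11) - 10 ≡ 6. → (11, 6)
4P: (11, 6) + (0, 13). λ = (13 - 6)/(0 - 11) ≡ 7/6 mod 17. 6⁻¹ ≡ 3 (mod 17), so λ ≡ 4.
  x = λ² - 11 - 0 = 16 - 11 ≡ 5; y = λ·(11 - 5) - 6 ≡ 1. → (5, 1)
5P: (5, 1) + (0, 13). λ = (13 - 1)/(0 - 5) ≡ 12/12 mod 17. 12⁻¹ ≡ 10 (mod 17), so λ ≡ 1.
  x = λ² - 5 - 0 = 1 - 5 ≡ 13; y = λ·(5 - 13) - 1 ≡ 8. → (13, 8)
6P: (13, 8) + (0, 13). λ = (13 - 8)/(0 - 13) ≡ 5/4 mod 17. 4⁻¹ ≡ 13 (mod 17) since 4·13 = 52 ≡ 1, so λ ≡ 14.
  x = λ² - 13 - 0 = 196 - 13 ≡ 13; y = λ·(13 - 13) - 8 ≡ 9. → (13, 9)
7P: (13, 9) + (0, 13). λ = (13 - 9)/(0 - 13) ≡ 4/4 mod 17. 4⁻¹ ≡ 13 (mod 17), so λ ≡ 1.
  x = λ² - 13 - 0 = 1 - 13 ≡ 5; y = λ·(13 - 5) - 9 ≡ 16. → (5, 16)
8P: (5, 16) + (0, 13). λ = (13 - 16)/(0 - 5) ≡ 14/12 mod 17. 12⁻¹ ≡ 10 (mod 17) since 12·10 = 120 ≡ 1, so λ ≡ 4.
  x = λ² - 5 - 0 = 16 - 5 ≡ 11; y = λ·(5 - 11) - 16 ≡ 11. → (11, 11)
9P: (11, 11) + (0, 13). λ = (13 - 11)/(0 - 11) ≡ 2/6 mod 17. 6⁻¹ ≡ 3 (mod 17) since 6·3 = 18 ≡ 1, so λ ≡ 6.
  x = λ² - 11 - 0 = 36 - 11 ≡ 8; y = λ·(11 - 8) - 11 ≡ 7. → (8, 7)
10P: (8, 7) + (0, 13). λ = (13 - 7)/(0 - 8) ≡ 6/9 mod 17. 9⁻¹ ≡ 2 (mod 17) since 9·2 = 18 ≡ 1, so λ ≡ 12.
  x = λ² - 8 - 0 = 144 - 8 ≡ 0; y = λ·(8 - 0) - 7 ≡ 4. → (0, 4)
11P: (0, 4) + (0, 13): same x and y₁ ≡ -y₂, so the sum is O.
11P = O, so the order is 11.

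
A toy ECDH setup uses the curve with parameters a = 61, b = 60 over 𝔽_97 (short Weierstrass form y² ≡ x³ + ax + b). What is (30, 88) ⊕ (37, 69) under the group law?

(30, 88) + (37, 69). λ = (69 - 88)/(37 - 30) ≡ 78/7 mod 97. 7⁻¹ ≡ 14 (mod 97), so λ ≡ 25.
  x = λ² - 30 - 37 = 625 - 67 ≡ 73; y = λ·(30 - 73) - 88 ≡ 1. → (73, 1)

(73, 1)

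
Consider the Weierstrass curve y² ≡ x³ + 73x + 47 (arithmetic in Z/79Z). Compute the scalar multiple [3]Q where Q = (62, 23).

(48, 15)

Repeated addition: build up to 3Q.
2Q: tangent at (62, 23): λ = (3·62² + 73)/(2·23) ≡ 71/46. 46⁻¹ ≡ 67 (mod 79), so λ ≡ 71·67 ≡ 17.
  x = λ² - 62 - 62 = 289 - 124 ≡ 7; y = λ·(62 - 7) - 23 ≡ 43. → (7, 43)
3Q: (7, 43) + (62, 23). λ = (23 - 43)/(62 - 7) ≡ 59/55 mod 79. 55⁻¹ ≡ 23 (mod 79) since 55·23 = 1265 ≡ 1, so λ ≡ 14.
  x = λ² - 7 - 62 = 196 - 69 ≡ 48; y = λ·(7 - 48) - 43 ≡ 15. → (48, 15)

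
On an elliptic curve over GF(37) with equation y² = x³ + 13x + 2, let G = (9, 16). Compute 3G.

O

Repeated addition: build up to 3G.
2G: tangent at (9, 16): λ = (3·9² + 13)/(2·16) ≡ 34/32. 32⁻¹ ≡ 22 (mod 37), so λ ≡ 34·22 ≡ 8.
  x = λ² - 9 - 9 = 64 - 18 ≡ 9; y = λ·(9 - 9) - 16 ≡ 21. → (9, 21)
3G: (9, 21) + (9, 16): same x and y₁ ≡ -y₂, so the sum is 𝒪.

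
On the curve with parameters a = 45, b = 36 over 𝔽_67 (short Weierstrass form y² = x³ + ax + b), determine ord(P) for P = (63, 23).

8

2P: tangent at (63, 23): λ = (3·63² + 45)/(2·23) ≡ 26/46. 46⁻¹ ≡ 51 (mod 67), so λ ≡ 26·51 ≡ 53.
  x = λ² - 63 - 63 = 2809 - 126 ≡ 3; y = λ·(63 - 3) - 23 ≡ 8. → (3, 8)
3P: (3, 8) + (63, 23). λ = (23 - 8)/(63 - 3) ≡ 15/60 mod 67. 60⁻¹ ≡ 19 (mod 67), so λ ≡ 17.
  x = λ² - 3 - 63 = 289 - 66 ≡ 22; y = λ·(3 - 22) - 8 ≡ 4. → (22, 4)
4P: (22, 4) + (63, 23). λ = (23 - 4)/(63 - 22) ≡ 19/41 mod 67. 41⁻¹ ≡ 18 (mod 67) since 41·18 = 738 ≡ 1, so λ ≡ 7.
  x = λ² - 22 - 63 = 49 - 85 ≡ 31; y = λ·(22 - 31) - 4 ≡ 0. → (31, 0)
5P: (31, 0) + (63, 23). λ = (23 - 0)/(63 - 31) ≡ 23/32 mod 67. 32⁻¹ ≡ 44 (mod 67), so λ ≡ 7.
  x = λ² - 31 - 63 = 49 - 94 ≡ 22; y = λ·(31 - 22) - 0 ≡ 63. → (22, 63)
6P: (22, 63) + (63, 23). λ = (23 - 63)/(63 - 22) ≡ 27/41 mod 67. 41⁻¹ ≡ 18 (mod 67) since 41·18 = 738 ≡ 1, so λ ≡ 17.
  x = λ² - 22 - 63 = 289 - 85 ≡ 3; y = λ·(22 - 3) - 63 ≡ 59. → (3, 59)
7P: (3, 59) + (63, 23). λ = (23 - 59)/(63 - 3) ≡ 31/60 mod 67. 60⁻¹ ≡ 19 (mod 67) since 60·19 = 1140 ≡ 1, so λ ≡ 53.
  x = λ² - 3 - 63 = 2809 - 66 ≡ 63; y = λ·(3 - 63) - 59 ≡ 44. → (63, 44)
8P: (63, 44) + (63, 23): same x and y₁ ≡ -y₂, so the sum is 𝒪.
8P = 𝒪, so the order is 8.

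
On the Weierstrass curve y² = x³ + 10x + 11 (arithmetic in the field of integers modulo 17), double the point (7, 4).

(16, 0)

tangent at (7, 4): λ = (3·7² + 10)/(2·4) ≡ 4/8. 8⁻¹ ≡ 15 (mod 17), so λ ≡ 4·15 ≡ 9.
  x = λ² - 7 - 7 = 81 - 14 ≡ 16; y = λ·(7 - 16) - 4 ≡ 0. → (16, 0)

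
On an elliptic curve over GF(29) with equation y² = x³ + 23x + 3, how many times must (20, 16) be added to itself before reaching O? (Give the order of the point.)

2P: tangent at (20, 16): λ = (3·20² + 23)/(2·16) ≡ 5/3. 3⁻¹ ≡ 10 (mod 29), so λ ≡ 5·10 ≡ 21.
  x = λ² - 20 - 20 = 441 - 40 ≡ 24; y = λ·(20 - 24) - 16 ≡ 16. → (24, 16)
3P: (24, 16) + (20, 16). λ = (16 - 16)/(20 - 24) ≡ 0/25 mod 29. 25⁻¹ ≡ 7 (mod 29), so λ ≡ 0.
  x = λ² - 24 - 20 = 0 - 44 ≡ 14; y = λ·(24 - 14) - 16 ≡ 13. → (14, 13)
4P: (14, 13) + (20, 16). λ = (16 - 13)/(20 - 14) ≡ 3/6 mod 29. 6⁻¹ ≡ 5 (mod 29), so λ ≡ 15.
  x = λ² - 14 - 20 = 225 - 34 ≡ 17; y = λ·(14 - 17) - 13 ≡ 0. → (17, 0)
5P: (17, 0) + (20, 16). λ = (16 - 0)/(20 - 17) ≡ 16/3 mod 29. 3⁻¹ ≡ 10 (mod 29), so λ ≡ 15.
  x = λ² - 17 - 20 = 225 - 37 ≡ 14; y = λ·(17 - 14) - 0 ≡ 16. → (14, 16)
6P: (14, 16) + (20, 16). λ = (16 - 16)/(20 - 14) ≡ 0/6 mod 29. 6⁻¹ ≡ 5 (mod 29), so λ ≡ 0.
  x = λ² - 14 - 20 = 0 - 34 ≡ 24; y = λ·(14 - 24) - 16 ≡ 13. → (24, 13)
7P: (24, 13) + (20, 16). λ = (16 - 13)/(20 - 24) ≡ 3/25 mod 29. 25⁻¹ ≡ 7 (mod 29), so λ ≡ 21.
  x = λ² - 24 - 20 = 441 - 44 ≡ 20; y = λ·(24 - 20) - 13 ≡ 13. → (20, 13)
8P: (20, 13) + (20, 16): same x and y₁ ≡ -y₂, so the sum is O.
8P = O, so the order is 8.

8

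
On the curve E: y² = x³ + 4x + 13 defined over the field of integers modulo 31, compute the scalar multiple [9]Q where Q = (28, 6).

(30, 15)

Double-and-add on 9 = (1001)₂. Start with Q = (28, 6) for the leading 1-bit.
double: tangent at (28, 6): λ = (3·28² + 4)/(2·6) ≡ 0/12. 12⁻¹ ≡ 13 (mod 31), so λ ≡ 0·13 ≡ 0.
  x = λ² - 28 - 28 = 0 - 56 ≡ 6; y = λ·(28 - 6) - 6 ≡ 25. → (6, 25)
double: tangent at (6, 25): λ = (3·6² + 4)/(2·25) ≡ 19/19. 19⁻¹ ≡ 18 (mod 31), so λ ≡ 19·18 ≡ 1.
  x = λ² - 6 - 6 = 1 - 12 ≡ 20; y = λ·(6 - 20) - 25 ≡ 23. → (20, 23)
double: tangent at (20, 23): λ = (3·20² + 4)/(2·23) ≡ 26/15. 15⁻¹ ≡ 29 (mod 31), so λ ≡ 26·29 ≡ 10.
  x = λ² - 20 - 20 = 100 - 40 ≡ 29; y = λ·(20 - 29) - 23 ≡ 11. → (29, 11)
add Q: (29, 11) + (28, 6). λ = (6 - 11)/(28 - 29) ≡ 26/30 mod 31. 30⁻¹ ≡ 30 (mod 31) since 30·30 = 900 ≡ 1, so λ ≡ 5.
  x = λ² - 29 - 28 = 25 - 57 ≡ 30; y = λ·(29 - 30) - 11 ≡ 15. → (30, 15)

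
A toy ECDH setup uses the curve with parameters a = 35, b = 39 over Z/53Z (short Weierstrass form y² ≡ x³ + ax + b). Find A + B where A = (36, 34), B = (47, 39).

(7, 37)

(36, 34) + (47, 39). λ = (39 - 34)/(47 - 36) ≡ 5/11 mod 53. 11⁻¹ ≡ 29 (mod 53) since 11·29 = 319 ≡ 1, so λ ≡ 39.
  x = λ² - 36 - 47 = 1521 - 83 ≡ 7; y = λ·(36 - 7) - 34 ≡ 37. → (7, 37)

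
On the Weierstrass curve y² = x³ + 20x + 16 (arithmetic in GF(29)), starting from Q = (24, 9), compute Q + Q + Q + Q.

(20, 8)

Repeated addition: build up to 4Q.
2Q: tangent at (24, 9): λ = (3·24² + 20)/(2·9) ≡ 8/18. 18⁻¹ ≡ 21 (mod 29), so λ ≡ 8·21 ≡ 23.
  x = λ² - 24 - 24 = 529 - 48 ≡ 17; y = λ·(24 - 17) - 9 ≡ 7. → (17, 7)
3Q: (17, 7) + (24, 9). λ = (9 - 7)/(24 - 17) ≡ 2/7 mod 29. 7⁻¹ ≡ 25 (mod 29) since 7·25 = 175 ≡ 1, so λ ≡ 21.
  x = λ² - 17 - 24 = 441 - 41 ≡ 23; y = λ·(17 - 23) - 7 ≡ 12. → (23, 12)
4Q: (23, 12) + (24, 9). λ = (9 - 12)/(24 - 23) ≡ 26/1 mod 29. 1⁻¹ ≡ 1 (mod 29), so λ ≡ 26.
  x = λ² - 23 - 24 = 676 - 47 ≡ 20; y = λ·(23 - 20) - 12 ≡ 8. → (20, 8)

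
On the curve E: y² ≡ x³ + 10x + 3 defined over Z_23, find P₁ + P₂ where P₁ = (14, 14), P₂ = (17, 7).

(14, 14) + (17, 7). λ = (7 - 14)/(17 - 14) ≡ 16/3 mod 23. 3⁻¹ ≡ 8 (mod 23), so λ ≡ 13.
  x = λ² - 14 - 17 = 169 - 31 ≡ 0; y = λ·(14 - 0) - 14 ≡ 7. → (0, 7)

(0, 7)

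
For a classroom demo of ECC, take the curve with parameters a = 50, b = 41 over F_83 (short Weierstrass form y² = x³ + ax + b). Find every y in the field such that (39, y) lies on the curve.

x³ + 50x + 41 = 61310 ≡ 56 (mod 83).
56 is a non-residue mod 83; no y exists.

none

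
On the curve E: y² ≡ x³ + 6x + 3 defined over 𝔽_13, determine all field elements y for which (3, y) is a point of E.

3, 10

x³ + 6x + 3 = 48 ≡ 9 (mod 13).
Square roots of 9 mod 13: 3 and 10 (since 3² = 9 ≡ 9).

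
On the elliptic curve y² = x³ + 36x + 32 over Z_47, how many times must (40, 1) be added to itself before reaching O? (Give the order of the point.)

9

2P: tangent at (40, 1): λ = (3·40² + 36)/(2·1) ≡ 42/2. 2⁻¹ ≡ 24 (mod 47), so λ ≡ 42·24 ≡ 21.
  x = λ² - 40 - 40 = 441 - 80 ≡ 32; y = λ·(40 - 32) - 1 ≡ 26. → (32, 26)
3P: (32, 26) + (40, 1). λ = (1 - 26)/(40 - 32) ≡ 22/8 mod 47. 8⁻¹ ≡ 6 (mod 47) since 8·6 = 48 ≡ 1, so λ ≡ 38.
  x = λ² - 32 - 40 = 1444 - 72 ≡ 9; y = λ·(32 - 9) - 26 ≡ 2. → (9, 2)
4P: (9, 2) + (40, 1). λ = (1 - 2)/(40 - 9) ≡ 46/31 mod 47. 31⁻¹ ≡ 44 (mod 47) since 31·44 = 1364 ≡ 1, so λ ≡ 3.
  x = λ² - 9 - 40 = 9 - 49 ≡ 7; y = λ·(9 - 7) - 2 ≡ 4. → (7, 4)
5P: (7, 4) + (40, 1). λ = (1 - 4)/(40 - 7) ≡ 44/33 mod 47. 33⁻¹ ≡ 10 (mod 47), so λ ≡ 17.
  x = λ² - 7 - 40 = 289 - 47 ≡ 7; y = λ·(7 - 7) - 4 ≡ 43. → (7, 43)
6P: (7, 43) + (40, 1). λ = (1 - 43)/(40 - 7) ≡ 5/33 mod 47. 33⁻¹ ≡ 10 (mod 47) since 33·10 = 330 ≡ 1, so λ ≡ 3.
  x = λ² - 7 - 40 = 9 - 47 ≡ 9; y = λ·(7 - 9) - 43 ≡ 45. → (9, 45)
7P: (9, 45) + (40, 1). λ = (1 - 45)/(40 - 9) ≡ 3/31 mod 47. 31⁻¹ ≡ 44 (mod 47), so λ ≡ 38.
  x = λ² - 9 - 40 = 1444 - 49 ≡ 32; y = λ·(9 - 32) - 45 ≡ 21. → (32, 21)
8P: (32, 21) + (40, 1). λ = (1 - 21)/(40 - 32) ≡ 27/8 mod 47. 8⁻¹ ≡ 6 (mod 47) since 8·6 = 48 ≡ 1, so λ ≡ 21.
  x = λ² - 32 - 40 = 441 - 72 ≡ 40; y = λ·(32 - 40) - 21 ≡ 46. → (40, 46)
9P: (40, 46) + (40, 1): same x and y₁ ≡ -y₂, so the sum is O.
9P = O, so the order is 9.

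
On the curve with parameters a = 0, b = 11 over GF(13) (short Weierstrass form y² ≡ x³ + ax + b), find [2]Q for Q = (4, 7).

(8, 9)

tangent at (4, 7): λ = (3·4² + 0)/(2·7) ≡ 9/1. 1⁻¹ ≡ 1 (mod 13), so λ ≡ 9·1 ≡ 9.
  x = λ² - 4 - 4 = 81 - 8 ≡ 8; y = λ·(4 - 8) - 7 ≡ 9. → (8, 9)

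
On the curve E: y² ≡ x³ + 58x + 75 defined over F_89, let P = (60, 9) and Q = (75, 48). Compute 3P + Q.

First 3P:
Repeated addition: build up to 3P.
2P: tangent at (60, 9): λ = (3·60² + 58)/(2·9) ≡ 0/18. 18⁻¹ ≡ 5 (mod 89) since 18·5 = 90 ≡ 1, so λ ≡ 0·5 ≡ 0.
  x = λ² - 60 - 60 = 0 - 120 ≡ 58; y = λ·(60 - 58) - 9 ≡ 80. → (58, 80)
3P: (58, 80) + (60, 9). λ = (9 - 80)/(60 - 58) ≡ 18/2 mod 89. 2⁻¹ ≡ 45 (mod 89) since 2·45 = 90 ≡ 1, so λ ≡ 9.
  x = λ² - 58 - 60 = 81 - 118 ≡ 52; y = λ·(58 - 52) - 80 ≡ 63. → (52, 63)
3P = (52, 63).
Finally 3P + Q:
(52, 63) + (75, 48). λ = (48 - 63)/(75 - 52) ≡ 74/23 mod 89. 23⁻¹ ≡ 31 (mod 89) since 23·31 = 713 ≡ 1, so λ ≡ 69.
  x = λ² - 52 - 75 = 4761 - 127 ≡ 6; y = λ·(52 - 6) - 63 ≡ 85. → (6, 85)

(6, 85)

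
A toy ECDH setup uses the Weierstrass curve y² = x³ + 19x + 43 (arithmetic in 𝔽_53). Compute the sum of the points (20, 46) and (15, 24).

(20, 46) + (15, 24). λ = (24 - 46)/(15 - 20) ≡ 31/48 mod 53. 48⁻¹ ≡ 21 (mod 53) since 48·21 = 1008 ≡ 1, so λ ≡ 15.
  x = λ² - 20 - 15 = 225 - 35 ≡ 31; y = λ·(20 - 31) - 46 ≡ 1. → (31, 1)

(31, 1)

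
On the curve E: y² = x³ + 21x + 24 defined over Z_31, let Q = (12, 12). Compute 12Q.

O

Repeated addition: build up to 12Q.
2Q: tangent at (12, 12): λ = (3·12² + 21)/(2·12) ≡ 19/24. 24⁻¹ ≡ 22 (mod 31), so λ ≡ 19·22 ≡ 15.
  x = λ² - 12 - 12 = 225 - 24 ≡ 15; y = λ·(12 - 15) - 12 ≡ 5. → (15, 5)
3Q: (15, 5) + (12, 12). λ = (12 - 5)/(12 - 15) ≡ 7/28 mod 31. 28⁻¹ ≡ 10 (mod 31) since 28·10 = 280 ≡ 1, so λ ≡ 8.
  x = λ² - 15 - 12 = 64 - 27 ≡ 6; y = λ·(15 - 6) - 5 ≡ 5. → (6, 5)
4Q: (6, 5) + (12, 12). λ = (12 - 5)/(12 - 6) ≡ 7/6 mod 31. 6⁻¹ ≡ 26 (mod 31) since 6·26 = 156 ≡ 1, so λ ≡ 27.
  x = λ² - 6 - 12 = 729 - 18 ≡ 29; y = λ·(6 - 29) - 5 ≡ 25. → (29, 25)
5Q: (29, 25) + (12, 12). λ = (12 - 25)/(12 - 29) ≡ 18/14 mod 31. 14⁻¹ ≡ 20 (mod 31), so λ ≡ 19.
  x = λ² - 29 - 12 = 361 - 41 ≡ 10; y = λ·(29 - 10) - 25 ≡ 26. → (10, 26)
6Q: (10, 26) + (12, 12). λ = (12 - 26)/(12 - 10) ≡ 17/2 mod 31. 2⁻¹ ≡ 16 (mod 31), so λ ≡ 24.
  x = λ² - 10 - 12 = 576 - 22 ≡ 27; y = λ·(10 - 27) - 26 ≡ 0. → (27, 0)
7Q: (27, 0) + (12, 12). λ = (12 - 0)/(12 - 27) ≡ 12/16 mod 31. 16⁻¹ ≡ 2 (mod 31), so λ ≡ 24.
  x = λ² - 27 - 12 = 576 - 39 ≡ 10; y = λ·(27 - 10) - 0 ≡ 5. → (10, 5)
8Q: (10, 5) + (12, 12). λ = (12 - 5)/(12 - 10) ≡ 7/2 mod 31. 2⁻¹ ≡ 16 (mod 31), so λ ≡ 19.
  x = λ² - 10 - 12 = 361 - 22 ≡ 29; y = λ·(10 - 29) - 5 ≡ 6. → (29, 6)
9Q: (29, 6) + (12, 12). λ = (12 - 6)/(12 - 29) ≡ 6/14 mod 31. 14⁻¹ ≡ 20 (mod 31) since 14·20 = 280 ≡ 1, so λ ≡ 27.
  x = λ² - 29 - 12 = 729 - 41 ≡ 6; y = λ·(29 - 6) - 6 ≡ 26. → (6, 26)
10Q: (6, 26) + (12, 12). λ = (12 - 26)/(12 - 6) ≡ 17/6 mod 31. 6⁻¹ ≡ 26 (mod 31), so λ ≡ 8.
  x = λ² - 6 - 12 = 64 - 18 ≡ 15; y = λ·(6 - 15) - 26 ≡ 26. → (15, 26)
11Q: (15, 26) + (12, 12). λ = (12 - 26)/(12 - 15) ≡ 17/28 mod 31. 28⁻¹ ≡ 10 (mod 31) since 28·10 = 280 ≡ 1, so λ ≡ 15.
  x = λ² - 15 - 12 = 225 - 27 ≡ 12; y = λ·(15 - 12) - 26 ≡ 19. → (12, 19)
12Q: (12, 19) + (12, 12): same x and y₁ ≡ -y₂, so the sum is the point at infinity.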